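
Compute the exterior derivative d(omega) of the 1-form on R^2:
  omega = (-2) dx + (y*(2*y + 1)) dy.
d(omega) = 0

For a 1-form omega = sum_i f_i dx_i, the exterior derivative is
  d(omega) = sum_{i < j} (∂f_j/∂x_i - ∂f_i/∂x_j) dx_i ∧ dx_j.

Assembling: d(omega) = 0.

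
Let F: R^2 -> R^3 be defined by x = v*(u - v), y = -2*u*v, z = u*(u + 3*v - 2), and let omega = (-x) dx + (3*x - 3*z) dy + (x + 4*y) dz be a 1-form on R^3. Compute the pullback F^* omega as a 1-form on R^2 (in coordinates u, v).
F^* omega = (2*v*(-4*u^2 - 6*u*v + u + 2*v^2 + v)) du + (6*u^3 - 10*u^2*v - 12*u^2 + 6*u*v^2 - 2*v^3) dv

Using F^*(f dg) = (f ∘ F) d(g ∘ F), substitute each coordinate x_i by F_i(u, v) in f_i, and replace dx_i by d F_i = (∂F_i/∂u) du + (∂F_i/∂v) dv.
  For the x component: f_1(F) = v*(-u + v); d F_1 = (v) du + (u - 2*v) dv
  For the y component: f_2(F) = -3*u^2 - 6*u*v + 6*u - 3*v^2; d F_2 = (-2*v) du + (-2*u) dv
  For the z component: f_3(F) = v*(-7*u - v); d F_3 = (2*u + 3*v - 2) du + (3*u) dv
Combining and collecting du, dv coefficients:
  coeff of du: 2*v*(-4*u^2 - 6*u*v + u + 2*v^2 + v)
  coeff of dv: 6*u^3 - 10*u^2*v - 12*u^2 + 6*u*v^2 - 2*v^3
F^* omega = (2*v*(-4*u^2 - 6*u*v + u + 2*v^2 + v)) du + (6*u^3 - 10*u^2*v - 12*u^2 + 6*u*v^2 - 2*v^3) dv.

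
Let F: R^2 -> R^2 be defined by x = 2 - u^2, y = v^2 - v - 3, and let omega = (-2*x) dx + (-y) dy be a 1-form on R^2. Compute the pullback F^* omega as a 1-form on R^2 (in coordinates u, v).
F^* omega = (4*u*(2 - u^2)) du + (-2*v^3 + 3*v^2 + 5*v - 3) dv

Using F^*(f dg) = (f ∘ F) d(g ∘ F), substitute each coordinate x_i by F_i(u, v) in f_i, and replace dx_i by d F_i = (∂F_i/∂u) du + (∂F_i/∂v) dv.
  For the x component: f_1(F) = 2*u^2 - 4; d F_1 = (-2*u) du + (0) dv
  For the y component: f_2(F) = -v^2 + v + 3; d F_2 = (0) du + (2*v - 1) dv
Combining and collecting du, dv coefficients:
  coeff of du: 4*u*(2 - u^2)
  coeff of dv: -2*v^3 + 3*v^2 + 5*v - 3
F^* omega = (4*u*(2 - u^2)) du + (-2*v^3 + 3*v^2 + 5*v - 3) dv.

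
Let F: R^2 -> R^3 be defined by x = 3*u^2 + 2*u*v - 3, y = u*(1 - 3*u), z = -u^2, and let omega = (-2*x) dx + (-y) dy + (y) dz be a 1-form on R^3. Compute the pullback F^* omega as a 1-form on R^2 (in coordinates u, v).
F^* omega = (-48*u^3 - 36*u^2*v + 7*u^2 - 8*u*v^2 + 35*u + 12*v) du + (4*u*(-3*u^2 - 2*u*v + 3)) dv

Using F^*(f dg) = (f ∘ F) d(g ∘ F), substitute each coordinate x_i by F_i(u, v) in f_i, and replace dx_i by d F_i = (∂F_i/∂u) du + (∂F_i/∂v) dv.
  For the x component: f_1(F) = -6*u^2 - 4*u*v + 6; d F_1 = (6*u + 2*v) du + (2*u) dv
  For the y component: f_2(F) = u*(3*u - 1); d F_2 = (1 - 6*u) du + (0) dv
  For the z component: f_3(F) = u*(1 - 3*u); d F_3 = (-2*u) du + (0) dv
Combining and collecting du, dv coefficients:
  coeff of du: -48*u^3 - 36*u^2*v + 7*u^2 - 8*u*v^2 + 35*u + 12*v
  coeff of dv: 4*u*(-3*u^2 - 2*u*v + 3)
F^* omega = (-48*u^3 - 36*u^2*v + 7*u^2 - 8*u*v^2 + 35*u + 12*v) du + (4*u*(-3*u^2 - 2*u*v + 3)) dv.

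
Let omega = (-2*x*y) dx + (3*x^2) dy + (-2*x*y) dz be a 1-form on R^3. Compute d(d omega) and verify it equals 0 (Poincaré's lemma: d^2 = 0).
d(d omega) = 0

Step 1: d omega = sum_{i<j} (∂f_j/∂x_i - ∂f_i/∂x_j) dx_i ∧ dx_j:
  coeff of dx ∧ dy: 8*x
  coeff of dx ∧ dz: -2*y
  coeff of dy ∧ dz: -2*x
Step 2: Apply d again to each 2-form coefficient. The only possible 3-form in R^3 is dx ∧ dy ∧ dz, with coefficient
  ∂(coeff of dy∧dz)/∂x - ∂(coeff of dx∧dz)/∂y + ∂(coeff of dx∧dy)/∂z
  = ∂/∂x (-2*x) - ∂/∂y (-2*y) + ∂/∂z (8*x).
Each of these terms simplifies to sums of mixed partials that cancel in pairs. The result is 0 (by equality of mixed partials for smooth functions — Schwarz / Clairaut).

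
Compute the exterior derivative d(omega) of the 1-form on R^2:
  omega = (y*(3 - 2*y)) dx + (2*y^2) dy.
d(omega) = (4*y - 3) dx ∧ dy

For a 1-form omega = sum_i f_i dx_i, the exterior derivative is
  d(omega) = sum_{i < j} (∂f_j/∂x_i - ∂f_i/∂x_j) dx_i ∧ dx_j.
  coefficient of dx ∧ dy: ∂f_2/∂x - ∂f_1/∂y = ∂(2*y^2)/∂x - ∂(y*(3 - 2*y))/∂y = 4*y - 3
Assembling: d(omega) = (4*y - 3) dx ∧ dy.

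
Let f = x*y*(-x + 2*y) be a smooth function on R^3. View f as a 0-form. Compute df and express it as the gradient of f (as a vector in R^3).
df = (2*y*(-x + y)) dx + (x*(-x + 4*y)) dy + (0) dz; grad f = (2*y*(-x + y), x*(-x + 4*y), 0)

For a 0-form f, d f = (∂f/∂x) dx + (∂f/∂y) dy + (∂f/∂z) dz. The components of the vector representation are exactly the entries of grad f in Cartesian coordinates:
  ∂f/∂x = 2*y*(-x + y)
  ∂f/∂y = x*(-x + 4*y)
  ∂f/∂z = 0.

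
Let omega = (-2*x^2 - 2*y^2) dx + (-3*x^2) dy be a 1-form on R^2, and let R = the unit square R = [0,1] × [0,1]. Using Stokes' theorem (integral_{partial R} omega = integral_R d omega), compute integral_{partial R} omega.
integral_(partial R) omega = -1

Stokes: integral_partial_R omega = integral_R d omega with d omega = (∂Q/∂x - ∂P/∂y) dx ∧ dy.
  ∂Q/∂x = -6*x
  ∂P/∂y = -4*y
  integrand = ∂Q/∂x - ∂P/∂y = -6*x + 4*y.
Integrating over R: integral_0^1 integral_0^1 (-6*x + 4*y) dx dy = -1.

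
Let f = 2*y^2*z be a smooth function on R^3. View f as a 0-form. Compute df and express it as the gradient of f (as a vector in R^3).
df = (0) dx + (4*y*z) dy + (2*y^2) dz; grad f = (0, 4*y*z, 2*y^2)

For a 0-form f, d f = (∂f/∂x) dx + (∂f/∂y) dy + (∂f/∂z) dz. The components of the vector representation are exactly the entries of grad f in Cartesian coordinates:
  ∂f/∂x = 0
  ∂f/∂y = 4*y*z
  ∂f/∂z = 2*y^2.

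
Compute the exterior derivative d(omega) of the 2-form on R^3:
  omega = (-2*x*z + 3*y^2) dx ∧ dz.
d(omega) = (-6*y) dx ∧ dy ∧ dz

For a 2-form omega = sum_{i<j} g_{ij} dx_i ∧ dx_j, the exterior derivative is
  d(omega) = sum_{i<j} d(g_{ij}) ∧ dx_i ∧ dx_j = sum_{i<j, k} (∂g_{ij}/∂x_k) dx_k ∧ dx_i ∧ dx_j.
Expand each term, using dx_k ∧ dx_i ∧ dx_j = sgn(permutation) dx_{(a)} ∧ dx_{(b)} ∧ dx_{(c)} with (a < b < c) sorted:
  d(-2*x*z + 3*y^2) includes (∂/∂y)(-2*x*z + 3*y^2) dy = (6*y) dy, which multiplied by dx ∧ dz gives (-6*y) dx ∧ dy ∧ dz
Collecting like 3-forms: d(omega) = (-6*y) dx ∧ dy ∧ dz.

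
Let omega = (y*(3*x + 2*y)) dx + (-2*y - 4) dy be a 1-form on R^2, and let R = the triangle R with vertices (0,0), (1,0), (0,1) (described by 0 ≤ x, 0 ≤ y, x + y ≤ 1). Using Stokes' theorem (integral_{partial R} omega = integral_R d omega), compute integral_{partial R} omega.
integral_(partial R) omega = -7/6

Stokes: integral_partial_R omega = integral_R d omega with d omega = (∂Q/∂x - ∂P/∂y) dx ∧ dy.
  ∂Q/∂x = 0
  ∂P/∂y = 3*x + 4*y
  integrand = ∂Q/∂x - ∂P/∂y = -3*x - 4*y.
Integrating over R: integral_0^1 integral_0^{1-x} (-3*x - 4*y) dy dx = -7/6.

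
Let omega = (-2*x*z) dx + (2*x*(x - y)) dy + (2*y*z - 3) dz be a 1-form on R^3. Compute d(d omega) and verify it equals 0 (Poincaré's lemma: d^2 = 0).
d(d omega) = 0

Step 1: d omega = sum_{i<j} (∂f_j/∂x_i - ∂f_i/∂x_j) dx_i ∧ dx_j:
  coeff of dx ∧ dy: 4*x - 2*y
  coeff of dx ∧ dz: 2*x
  coeff of dy ∧ dz: 2*z
Step 2: Apply d again to each 2-form coefficient. The only possible 3-form in R^3 is dx ∧ dy ∧ dz, with coefficient
  ∂(coeff of dy∧dz)/∂x - ∂(coeff of dx∧dz)/∂y + ∂(coeff of dx∧dy)/∂z
  = ∂/∂x (2*z) - ∂/∂y (2*x) + ∂/∂z (4*x - 2*y).
Each of these terms simplifies to sums of mixed partials that cancel in pairs. The result is 0 (by equality of mixed partials for smooth functions — Schwarz / Clairaut).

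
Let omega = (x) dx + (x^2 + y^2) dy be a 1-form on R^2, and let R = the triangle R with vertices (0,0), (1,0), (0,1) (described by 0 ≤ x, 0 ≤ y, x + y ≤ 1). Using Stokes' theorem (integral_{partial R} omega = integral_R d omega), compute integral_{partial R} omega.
integral_(partial R) omega = 1/3

Stokes: integral_partial_R omega = integral_R d omega with d omega = (∂Q/∂x - ∂P/∂y) dx ∧ dy.
  ∂Q/∂x = 2*x
  ∂P/∂y = 0
  integrand = ∂Q/∂x - ∂P/∂y = 2*x.
Integrating over R: integral_0^1 integral_0^{1-x} (2*x) dy dx = 1/3.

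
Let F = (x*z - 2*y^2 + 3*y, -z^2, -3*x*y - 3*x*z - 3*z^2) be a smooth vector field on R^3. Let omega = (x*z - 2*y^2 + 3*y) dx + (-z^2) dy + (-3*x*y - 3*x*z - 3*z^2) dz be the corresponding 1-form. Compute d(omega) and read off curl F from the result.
d(omega) = (-3*x + 2*z) dy ∧ dz + (x + 3*y + 3*z) dz ∧ dx + (4*y - 3) dx ∧ dy; curl F = (-3*x + 2*z, x + 3*y + 3*z, 4*y - 3)

d omega = sum_{i<j} (∂f_j/∂x_i - ∂f_i/∂x_j) dx_i ∧ dx_j. Under the identification (dy ∧ dz, dz ∧ dx, dx ∧ dy) ↔ (e_x, e_y, e_z), the coefficients are exactly the components of curl F. Compute:
  ∂R/∂y - ∂Q/∂z = (-3*x) - (-2*z) = -3*x + 2*z
  ∂P/∂z - ∂R/∂x = (x) - (-3*y - 3*z) = x + 3*y + 3*z
  ∂Q/∂x - ∂P/∂y = (0) - (3 - 4*y) = 4*y - 3.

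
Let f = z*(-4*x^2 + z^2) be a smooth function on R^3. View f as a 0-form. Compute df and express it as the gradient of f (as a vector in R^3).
df = (-8*x*z) dx + (0) dy + (-4*x^2 + 3*z^2) dz; grad f = (-8*x*z, 0, -4*x^2 + 3*z^2)

For a 0-form f, d f = (∂f/∂x) dx + (∂f/∂y) dy + (∂f/∂z) dz. The components of the vector representation are exactly the entries of grad f in Cartesian coordinates:
  ∂f/∂x = -8*x*z
  ∂f/∂y = 0
  ∂f/∂z = -4*x^2 + 3*z^2.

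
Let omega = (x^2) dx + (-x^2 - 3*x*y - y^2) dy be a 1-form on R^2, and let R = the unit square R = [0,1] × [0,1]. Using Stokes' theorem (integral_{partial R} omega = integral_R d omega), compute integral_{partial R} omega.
integral_(partial R) omega = -5/2

Stokes: integral_partial_R omega = integral_R d omega with d omega = (∂Q/∂x - ∂P/∂y) dx ∧ dy.
  ∂Q/∂x = -2*x - 3*y
  ∂P/∂y = 0
  integrand = ∂Q/∂x - ∂P/∂y = -2*x - 3*y.
Integrating over R: integral_0^1 integral_0^1 (-2*x - 3*y) dx dy = -5/2.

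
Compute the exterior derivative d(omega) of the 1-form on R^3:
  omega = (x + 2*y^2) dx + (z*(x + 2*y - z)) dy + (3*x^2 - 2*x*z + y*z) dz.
d(omega) = (-4*y + z) dx ∧ dy + (6*x - 2*z) dx ∧ dz + (-x - 2*y + 3*z) dy ∧ dz

For a 1-form omega = sum_i f_i dx_i, the exterior derivative is
  d(omega) = sum_{i < j} (∂f_j/∂x_i - ∂f_i/∂x_j) dx_i ∧ dx_j.
  coefficient of dx ∧ dy: ∂f_2/∂x - ∂f_1/∂y = ∂(z*(x + 2*y - z))/∂x - ∂(x + 2*y^2)/∂y = -4*y + z
  coefficient of dx ∧ dz: ∂f_3/∂x - ∂f_1/∂z = ∂(3*x^2 - 2*x*z + y*z)/∂x - ∂(x + 2*y^2)/∂z = 6*x - 2*z
  coefficient of dy ∧ dz: ∂f_3/∂y - ∂f_2/∂z = ∂(3*x^2 - 2*x*z + y*z)/∂y - ∂(z*(x + 2*y - z))/∂z = -x - 2*y + 3*z
Assembling: d(omega) = (-4*y + z) dx ∧ dy + (6*x - 2*z) dx ∧ dz + (-x - 2*y + 3*z) dy ∧ dz.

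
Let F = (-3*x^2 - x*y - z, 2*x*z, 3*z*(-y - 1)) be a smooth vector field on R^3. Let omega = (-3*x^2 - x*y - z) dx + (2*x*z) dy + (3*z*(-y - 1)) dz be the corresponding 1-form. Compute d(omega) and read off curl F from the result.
d(omega) = (-2*x - 3*z) dy ∧ dz + (-1) dz ∧ dx + (x + 2*z) dx ∧ dy; curl F = (-2*x - 3*z, -1, x + 2*z)

d omega = sum_{i<j} (∂f_j/∂x_i - ∂f_i/∂x_j) dx_i ∧ dx_j. Under the identification (dy ∧ dz, dz ∧ dx, dx ∧ dy) ↔ (e_x, e_y, e_z), the coefficients are exactly the components of curl F. Compute:
  ∂R/∂y - ∂Q/∂z = (-3*z) - (2*x) = -2*x - 3*z
  ∂P/∂z - ∂R/∂x = (-1) - (0) = -1
  ∂Q/∂x - ∂P/∂y = (2*z) - (-x) = x + 2*z.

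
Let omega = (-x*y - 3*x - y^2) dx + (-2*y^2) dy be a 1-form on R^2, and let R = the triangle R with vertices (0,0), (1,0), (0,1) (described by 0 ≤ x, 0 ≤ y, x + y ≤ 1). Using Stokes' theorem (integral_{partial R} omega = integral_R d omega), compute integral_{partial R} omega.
integral_(partial R) omega = 1/2

Stokes: integral_partial_R omega = integral_R d omega with d omega = (∂Q/∂x - ∂P/∂y) dx ∧ dy.
  ∂Q/∂x = 0
  ∂P/∂y = -x - 2*y
  integrand = ∂Q/∂x - ∂P/∂y = x + 2*y.
Integrating over R: integral_0^1 integral_0^{1-x} (x + 2*y) dy dx = 1/2.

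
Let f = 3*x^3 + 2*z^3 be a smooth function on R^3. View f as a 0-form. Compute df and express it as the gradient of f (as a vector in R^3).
df = (9*x^2) dx + (0) dy + (6*z^2) dz; grad f = (9*x^2, 0, 6*z^2)

For a 0-form f, d f = (∂f/∂x) dx + (∂f/∂y) dy + (∂f/∂z) dz. The components of the vector representation are exactly the entries of grad f in Cartesian coordinates:
  ∂f/∂x = 9*x^2
  ∂f/∂y = 0
  ∂f/∂z = 6*z^2.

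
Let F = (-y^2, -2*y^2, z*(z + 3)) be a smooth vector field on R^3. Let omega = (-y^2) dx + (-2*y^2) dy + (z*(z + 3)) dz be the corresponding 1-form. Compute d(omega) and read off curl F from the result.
d(omega) = (0) dy ∧ dz + (0) dz ∧ dx + (2*y) dx ∧ dy; curl F = (0, 0, 2*y)

d omega = sum_{i<j} (∂f_j/∂x_i - ∂f_i/∂x_j) dx_i ∧ dx_j. Under the identification (dy ∧ dz, dz ∧ dx, dx ∧ dy) ↔ (e_x, e_y, e_z), the coefficients are exactly the components of curl F. Compute:
  ∂R/∂y - ∂Q/∂z = (0) - (0) = 0
  ∂P/∂z - ∂R/∂x = (0) - (0) = 0
  ∂Q/∂x - ∂P/∂y = (0) - (-2*y) = 2*y.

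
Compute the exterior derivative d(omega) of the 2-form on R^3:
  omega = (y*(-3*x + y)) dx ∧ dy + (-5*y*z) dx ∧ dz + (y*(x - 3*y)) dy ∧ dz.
d(omega) = (y + 5*z) dx ∧ dy ∧ dz

For a 2-form omega = sum_{i<j} g_{ij} dx_i ∧ dx_j, the exterior derivative is
  d(omega) = sum_{i<j} d(g_{ij}) ∧ dx_i ∧ dx_j = sum_{i<j, k} (∂g_{ij}/∂x_k) dx_k ∧ dx_i ∧ dx_j.
Expand each term, using dx_k ∧ dx_i ∧ dx_j = sgn(permutation) dx_{(a)} ∧ dx_{(b)} ∧ dx_{(c)} with (a < b < c) sorted:
  d(-5*y*z) includes (∂/∂y)(-5*y*z) dy = (-5*z) dy, which multiplied by dx ∧ dz gives (5*z) dx ∧ dy ∧ dz
  d(y*(x - 3*y)) includes (∂/∂x)(y*(x - 3*y)) dx = (y) dx, which multiplied by dy ∧ dz gives (y) dx ∧ dy ∧ dz
Collecting like 3-forms: d(omega) = (y + 5*z) dx ∧ dy ∧ dz.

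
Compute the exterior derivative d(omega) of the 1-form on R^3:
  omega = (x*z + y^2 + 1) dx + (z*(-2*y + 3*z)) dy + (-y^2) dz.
d(omega) = (-2*y) dx ∧ dy + (-x) dx ∧ dz + (-6*z) dy ∧ dz

For a 1-form omega = sum_i f_i dx_i, the exterior derivative is
  d(omega) = sum_{i < j} (∂f_j/∂x_i - ∂f_i/∂x_j) dx_i ∧ dx_j.
  coefficient of dx ∧ dy: ∂f_2/∂x - ∂f_1/∂y = ∂(z*(-2*y + 3*z))/∂x - ∂(x*z + y^2 + 1)/∂y = -2*y
  coefficient of dx ∧ dz: ∂f_3/∂x - ∂f_1/∂z = ∂(-y^2)/∂x - ∂(x*z + y^2 + 1)/∂z = -x
  coefficient of dy ∧ dz: ∂f_3/∂y - ∂f_2/∂z = ∂(-y^2)/∂y - ∂(z*(-2*y + 3*z))/∂z = -6*z
Assembling: d(omega) = (-2*y) dx ∧ dy + (-x) dx ∧ dz + (-6*z) dy ∧ dz.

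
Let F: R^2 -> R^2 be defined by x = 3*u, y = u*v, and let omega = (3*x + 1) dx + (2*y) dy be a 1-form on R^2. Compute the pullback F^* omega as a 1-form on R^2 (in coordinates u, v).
F^* omega = (2*u*v^2 + 27*u + 3) du + (2*u^2*v) dv

Using F^*(f dg) = (f ∘ F) d(g ∘ F), substitute each coordinate x_i by F_i(u, v) in f_i, and replace dx_i by d F_i = (∂F_i/∂u) du + (∂F_i/∂v) dv.
  For the x component: f_1(F) = 9*u + 1; d F_1 = (3) du + (0) dv
  For the y component: f_2(F) = 2*u*v; d F_2 = (v) du + (u) dv
Combining and collecting du, dv coefficients:
  coeff of du: 2*u*v^2 + 27*u + 3
  coeff of dv: 2*u^2*v
F^* omega = (2*u*v^2 + 27*u + 3) du + (2*u^2*v) dv.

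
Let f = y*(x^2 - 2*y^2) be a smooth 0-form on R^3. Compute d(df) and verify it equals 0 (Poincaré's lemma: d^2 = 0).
d(df) = 0

Step 1: df = sum_i (∂f/∂x_i) dx_i = (2*x*y) dx + (x^2 - 6*y^2) dy + (0) dz.
Step 2: Apply d again. Using the 1-form formula, the coefficient of dx ∧ dy in d(df) is ∂^2 f/∂x ∂y - ∂^2 f/∂y ∂x = (2*x) - (2*x) = 0 (equality of mixed partials for smooth f).
Similarly for dx ∧ dz and dy ∧ dz — all coefficients vanish. So d(df) = 0.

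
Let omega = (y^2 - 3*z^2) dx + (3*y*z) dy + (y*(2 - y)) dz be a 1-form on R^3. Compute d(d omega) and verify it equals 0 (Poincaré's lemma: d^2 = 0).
d(d omega) = 0

Step 1: d omega = sum_{i<j} (∂f_j/∂x_i - ∂f_i/∂x_j) dx_i ∧ dx_j:
  coeff of dx ∧ dy: -2*y
  coeff of dx ∧ dz: 6*z
  coeff of dy ∧ dz: 2 - 5*y
Step 2: Apply d again to each 2-form coefficient. The only possible 3-form in R^3 is dx ∧ dy ∧ dz, with coefficient
  ∂(coeff of dy∧dz)/∂x - ∂(coeff of dx∧dz)/∂y + ∂(coeff of dx∧dy)/∂z
  = ∂/∂x (2 - 5*y) - ∂/∂y (6*z) + ∂/∂z (-2*y).
Each of these terms simplifies to sums of mixed partials that cancel in pairs. The result is 0 (by equality of mixed partials for smooth functions — Schwarz / Clairaut).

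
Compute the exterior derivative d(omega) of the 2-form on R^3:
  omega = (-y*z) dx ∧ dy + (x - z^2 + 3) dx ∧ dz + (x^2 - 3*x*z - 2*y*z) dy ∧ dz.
d(omega) = (2*x - y - 3*z) dx ∧ dy ∧ dz

For a 2-form omega = sum_{i<j} g_{ij} dx_i ∧ dx_j, the exterior derivative is
  d(omega) = sum_{i<j} d(g_{ij}) ∧ dx_i ∧ dx_j = sum_{i<j, k} (∂g_{ij}/∂x_k) dx_k ∧ dx_i ∧ dx_j.
Expand each term, using dx_k ∧ dx_i ∧ dx_j = sgn(permutation) dx_{(a)} ∧ dx_{(b)} ∧ dx_{(c)} with (a < b < c) sorted:
  d(-y*z) includes (∂/∂z)(-y*z) dz = (-y) dz, which multiplied by dx ∧ dy gives (-y) dx ∧ dy ∧ dz
  d(x^2 - 3*x*z - 2*y*z) includes (∂/∂x)(x^2 - 3*x*z - 2*y*z) dx = (2*x - 3*z) dx, which multiplied by dy ∧ dz gives (2*x - 3*z) dx ∧ dy ∧ dz
Collecting like 3-forms: d(omega) = (2*x - y - 3*z) dx ∧ dy ∧ dz.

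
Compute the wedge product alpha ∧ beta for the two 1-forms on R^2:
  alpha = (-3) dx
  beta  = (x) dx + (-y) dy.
alpha ∧ beta = (3*y) dx ∧ dy

Distribute the wedge, using dx_i ∧ dx_j = -dx_j ∧ dx_i and dx_i ∧ dx_i = 0. For each pair (i, j) with i < j, the coefficient of dx_i ∧ dx_j in alpha ∧ beta is (alpha_i * beta_j - alpha_j * beta_i). Collecting: alpha ∧ beta = (3*y) dx ∧ dy.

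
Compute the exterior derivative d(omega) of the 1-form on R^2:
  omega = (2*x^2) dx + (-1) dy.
d(omega) = 0

For a 1-form omega = sum_i f_i dx_i, the exterior derivative is
  d(omega) = sum_{i < j} (∂f_j/∂x_i - ∂f_i/∂x_j) dx_i ∧ dx_j.

Assembling: d(omega) = 0.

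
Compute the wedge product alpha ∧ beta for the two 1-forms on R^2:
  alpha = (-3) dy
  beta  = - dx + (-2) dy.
alpha ∧ beta = (-3) dx ∧ dy

Distribute the wedge, using dx_i ∧ dx_j = -dx_j ∧ dx_i and dx_i ∧ dx_i = 0. For each pair (i, j) with i < j, the coefficient of dx_i ∧ dx_j in alpha ∧ beta is (alpha_i * beta_j - alpha_j * beta_i). Collecting: alpha ∧ beta = (-3) dx ∧ dy.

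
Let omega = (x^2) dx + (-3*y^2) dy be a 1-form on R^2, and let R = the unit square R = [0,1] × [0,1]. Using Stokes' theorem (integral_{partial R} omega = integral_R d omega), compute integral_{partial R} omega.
integral_(partial R) omega = 0

Stokes: integral_partial_R omega = integral_R d omega with d omega = (∂Q/∂x - ∂P/∂y) dx ∧ dy.
  ∂Q/∂x = 0
  ∂P/∂y = 0
  integrand = ∂Q/∂x - ∂P/∂y = 0.
Integrating over R: integral_0^1 integral_0^1 (0) dx dy = 0.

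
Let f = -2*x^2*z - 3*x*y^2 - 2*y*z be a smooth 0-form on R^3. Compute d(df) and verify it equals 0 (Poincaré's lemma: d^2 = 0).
d(df) = 0

Step 1: df = sum_i (∂f/∂x_i) dx_i = (-4*x*z - 3*y^2) dx + (-6*x*y - 2*z) dy + (-2*x^2 - 2*y) dz.
Step 2: Apply d again. Using the 1-form formula, the coefficient of dx ∧ dy in d(df) is ∂^2 f/∂x ∂y - ∂^2 f/∂y ∂x = (-6*y) - (-6*y) = 0 (equality of mixed partials for smooth f).
Similarly for dx ∧ dz and dy ∧ dz — all coefficients vanish. So d(df) = 0.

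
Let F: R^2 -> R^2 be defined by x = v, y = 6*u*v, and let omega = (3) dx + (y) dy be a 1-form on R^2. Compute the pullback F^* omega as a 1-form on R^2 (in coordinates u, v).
F^* omega = (36*u*v^2) du + (36*u^2*v + 3) dv

Using F^*(f dg) = (f ∘ F) d(g ∘ F), substitute each coordinate x_i by F_i(u, v) in f_i, and replace dx_i by d F_i = (∂F_i/∂u) du + (∂F_i/∂v) dv.
  For the x component: f_1(F) = 3; d F_1 = (0) du + (1) dv
  For the y component: f_2(F) = 6*u*v; d F_2 = (6*v) du + (6*u) dv
Combining and collecting du, dv coefficients:
  coeff of du: 36*u*v^2
  coeff of dv: 36*u^2*v + 3
F^* omega = (36*u*v^2) du + (36*u^2*v + 3) dv.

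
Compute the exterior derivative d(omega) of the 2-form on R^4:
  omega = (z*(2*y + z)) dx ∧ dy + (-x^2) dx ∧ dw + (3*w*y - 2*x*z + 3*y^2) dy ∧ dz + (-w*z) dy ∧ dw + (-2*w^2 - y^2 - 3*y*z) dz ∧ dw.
d(omega) = (2*y) dx ∧ dy ∧ dz + (w + y - 3*z) dy ∧ dz ∧ dw

For a 2-form omega = sum_{i<j} g_{ij} dx_i ∧ dx_j, the exterior derivative is
  d(omega) = sum_{i<j} d(g_{ij}) ∧ dx_i ∧ dx_j = sum_{i<j, k} (∂g_{ij}/∂x_k) dx_k ∧ dx_i ∧ dx_j.
Expand each term, using dx_k ∧ dx_i ∧ dx_j = sgn(permutation) dx_{(a)} ∧ dx_{(b)} ∧ dx_{(c)} with (a < b < c) sorted:
  d(z*(2*y + z)) includes (∂/∂z)(z*(2*y + z)) dz = (2*y + 2*z) dz, which multiplied by dx ∧ dy gives (2*y + 2*z) dx ∧ dy ∧ dz
  d(3*w*y - 2*x*z + 3*y^2) includes (∂/∂x)(3*w*y - 2*x*z + 3*y^2) dx = (-2*z) dx, which multiplied by dy ∧ dz gives (-2*z) dx ∧ dy ∧ dz
  d(3*w*y - 2*x*z + 3*y^2) includes (∂/∂w)(3*w*y - 2*x*z + 3*y^2) dw = (3*y) dw, which multiplied by dy ∧ dz gives (3*y) dy ∧ dz ∧ dw
  d(-w*z) includes (∂/∂z)(-w*z) dz = (-w) dz, which multiplied by dy ∧ dw gives (w) dy ∧ dz ∧ dw
  d(-2*w^2 - y^2 - 3*y*z) includes (∂/∂y)(-2*w^2 - y^2 - 3*y*z) dy = (-2*y - 3*z) dy, which multiplied by dz ∧ dw gives (-2*y - 3*z) dy ∧ dz ∧ dw
Collecting like 3-forms: d(omega) = (2*y) dx ∧ dy ∧ dz + (w + y - 3*z) dy ∧ dz ∧ dw.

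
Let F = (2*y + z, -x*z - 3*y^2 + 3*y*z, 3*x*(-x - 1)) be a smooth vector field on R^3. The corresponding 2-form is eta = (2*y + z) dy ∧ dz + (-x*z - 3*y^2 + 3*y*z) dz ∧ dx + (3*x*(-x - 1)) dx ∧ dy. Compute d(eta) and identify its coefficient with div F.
d(eta) = (-6*y + 3*z) dx ∧ dy ∧ dz; div F = -6*y + 3*z

For a 2-form in R^3 of the form above, applying d gives a 3-form with coefficient ∂P/∂x + ∂Q/∂y + ∂R/∂z:
  ∂P/∂x = 0
  ∂Q/∂y = -6*y + 3*z
  ∂R/∂z = 0
Sum = -6*y + 3*z, which is exactly div F.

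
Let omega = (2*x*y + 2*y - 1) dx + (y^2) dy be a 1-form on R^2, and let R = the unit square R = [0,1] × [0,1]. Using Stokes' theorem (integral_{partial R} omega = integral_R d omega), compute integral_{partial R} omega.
integral_(partial R) omega = -3

Stokes: integral_partial_R omega = integral_R d omega with d omega = (∂Q/∂x - ∂P/∂y) dx ∧ dy.
  ∂Q/∂x = 0
  ∂P/∂y = 2*x + 2
  integrand = ∂Q/∂x - ∂P/∂y = -2*x - 2.
Integrating over R: integral_0^1 integral_0^1 (-2*x - 2) dx dy = -3.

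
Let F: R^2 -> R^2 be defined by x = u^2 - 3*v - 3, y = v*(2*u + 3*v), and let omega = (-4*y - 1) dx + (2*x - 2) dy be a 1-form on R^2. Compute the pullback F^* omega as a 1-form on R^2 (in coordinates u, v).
F^* omega = (-12*u^2*v - 24*u*v^2 - 2*u - 12*v^2 - 16*v) du + (4*u^3 + 12*u^2*v + 12*u*v - 16*u - 48*v + 3) dv

Using F^*(f dg) = (f ∘ F) d(g ∘ F), substitute each coordinate x_i by F_i(u, v) in f_i, and replace dx_i by d F_i = (∂F_i/∂u) du + (∂F_i/∂v) dv.
  For the x component: f_1(F) = -8*u*v - 12*v^2 - 1; d F_1 = (2*u) du + (-3) dv
  For the y component: f_2(F) = 2*u^2 - 6*v - 8; d F_2 = (2*v) du + (2*u + 6*v) dv
Combining and collecting du, dv coefficients:
  coeff of du: -12*u^2*v - 24*u*v^2 - 2*u - 12*v^2 - 16*v
  coeff of dv: 4*u^3 + 12*u^2*v + 12*u*v - 16*u - 48*v + 3
F^* omega = (-12*u^2*v - 24*u*v^2 - 2*u - 12*v^2 - 16*v) du + (4*u^3 + 12*u^2*v + 12*u*v - 16*u - 48*v + 3) dv.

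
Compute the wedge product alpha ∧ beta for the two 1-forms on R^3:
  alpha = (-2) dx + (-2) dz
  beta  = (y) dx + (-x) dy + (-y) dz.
alpha ∧ beta = (2*x) dx ∧ dy + (4*y) dx ∧ dz + (-2*x) dy ∧ dz

Distribute the wedge, using dx_i ∧ dx_j = -dx_j ∧ dx_i and dx_i ∧ dx_i = 0. For each pair (i, j) with i < j, the coefficient of dx_i ∧ dx_j in alpha ∧ beta is (alpha_i * beta_j - alpha_j * beta_i). Collecting: alpha ∧ beta = (2*x) dx ∧ dy + (4*y) dx ∧ dz + (-2*x) dy ∧ dz.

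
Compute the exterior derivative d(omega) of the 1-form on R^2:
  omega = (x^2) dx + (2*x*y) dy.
d(omega) = (2*y) dx ∧ dy

For a 1-form omega = sum_i f_i dx_i, the exterior derivative is
  d(omega) = sum_{i < j} (∂f_j/∂x_i - ∂f_i/∂x_j) dx_i ∧ dx_j.
  coefficient of dx ∧ dy: ∂f_2/∂x - ∂f_1/∂y = ∂(2*x*y)/∂x - ∂(x^2)/∂y = 2*y
Assembling: d(omega) = (2*y) dx ∧ dy.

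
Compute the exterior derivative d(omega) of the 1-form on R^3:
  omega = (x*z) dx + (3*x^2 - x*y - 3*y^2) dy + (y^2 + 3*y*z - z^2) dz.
d(omega) = (6*x - y) dx ∧ dy + (-x) dx ∧ dz + (2*y + 3*z) dy ∧ dz

For a 1-form omega = sum_i f_i dx_i, the exterior derivative is
  d(omega) = sum_{i < j} (∂f_j/∂x_i - ∂f_i/∂x_j) dx_i ∧ dx_j.
  coefficient of dx ∧ dy: ∂f_2/∂x - ∂f_1/∂y = ∂(3*x^2 - x*y - 3*y^2)/∂x - ∂(x*z)/∂y = 6*x - y
  coefficient of dx ∧ dz: ∂f_3/∂x - ∂f_1/∂z = ∂(y^2 + 3*y*z - z^2)/∂x - ∂(x*z)/∂z = -x
  coefficient of dy ∧ dz: ∂f_3/∂y - ∂f_2/∂z = ∂(y^2 + 3*y*z - z^2)/∂y - ∂(3*x^2 - x*y - 3*y^2)/∂z = 2*y + 3*z
Assembling: d(omega) = (6*x - y) dx ∧ dy + (-x) dx ∧ dz + (2*y + 3*z) dy ∧ dz.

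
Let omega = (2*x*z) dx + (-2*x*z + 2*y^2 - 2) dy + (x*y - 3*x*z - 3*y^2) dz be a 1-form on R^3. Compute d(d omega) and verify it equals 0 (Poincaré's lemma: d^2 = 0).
d(d omega) = 0

Step 1: d omega = sum_{i<j} (∂f_j/∂x_i - ∂f_i/∂x_j) dx_i ∧ dx_j:
  coeff of dx ∧ dy: -2*z
  coeff of dx ∧ dz: -2*x + y - 3*z
  coeff of dy ∧ dz: 3*x - 6*y
Step 2: Apply d again to each 2-form coefficient. The only possible 3-form in R^3 is dx ∧ dy ∧ dz, with coefficient
  ∂(coeff of dy∧dz)/∂x - ∂(coeff of dx∧dz)/∂y + ∂(coeff of dx∧dy)/∂z
  = ∂/∂x (3*x - 6*y) - ∂/∂y (-2*x + y - 3*z) + ∂/∂z (-2*z).
Each of these terms simplifies to sums of mixed partials that cancel in pairs. The result is 0 (by equality of mixed partials for smooth functions — Schwarz / Clairaut).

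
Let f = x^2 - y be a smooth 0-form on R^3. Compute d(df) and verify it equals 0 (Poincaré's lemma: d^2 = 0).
d(df) = 0

Step 1: df = sum_i (∂f/∂x_i) dx_i = (2*x) dx + (-1) dy + (0) dz.
Step 2: Apply d again. Using the 1-form formula, the coefficient of dx ∧ dy in d(df) is ∂^2 f/∂x ∂y - ∂^2 f/∂y ∂x = (0) - (0) = 0 (equality of mixed partials for smooth f).
Similarly for dx ∧ dz and dy ∧ dz — all coefficients vanish. So d(df) = 0.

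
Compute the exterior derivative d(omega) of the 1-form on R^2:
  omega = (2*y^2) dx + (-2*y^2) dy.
d(omega) = (-4*y) dx ∧ dy

For a 1-form omega = sum_i f_i dx_i, the exterior derivative is
  d(omega) = sum_{i < j} (∂f_j/∂x_i - ∂f_i/∂x_j) dx_i ∧ dx_j.
  coefficient of dx ∧ dy: ∂f_2/∂x - ∂f_1/∂y = ∂(-2*y^2)/∂x - ∂(2*y^2)/∂y = -4*y
Assembling: d(omega) = (-4*y) dx ∧ dy.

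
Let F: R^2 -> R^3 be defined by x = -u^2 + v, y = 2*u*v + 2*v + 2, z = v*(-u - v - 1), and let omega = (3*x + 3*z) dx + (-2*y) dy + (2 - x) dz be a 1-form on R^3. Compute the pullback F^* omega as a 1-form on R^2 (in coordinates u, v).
F^* omega = (6*u^3 + 5*u^2*v - 2*u*v^2 - 7*v^2 - 10*v) du + (-u^3 - 10*u^2*v - 4*u^2 - 18*u*v - 10*u - v^2 - 11*v - 10) dv

Using F^*(f dg) = (f ∘ F) d(g ∘ F), substitute each coordinate x_i by F_i(u, v) in f_i, and replace dx_i by d F_i = (∂F_i/∂u) du + (∂F_i/∂v) dv.
  For the x component: f_1(F) = -3*u^2 - 3*u*v - 3*v^2; d F_1 = (-2*u) du + (1) dv
  For the y component: f_2(F) = -4*u*v - 4*v - 4; d F_2 = (2*v) du + (2*u + 2) dv
  For the z component: f_3(F) = u^2 - v + 2; d F_3 = (-v) du + (-u - 2*v - 1) dv
Combining and collecting du, dv coefficients:
  coeff of du: 6*u^3 + 5*u^2*v - 2*u*v^2 - 7*v^2 - 10*v
  coeff of dv: -u^3 - 10*u^2*v - 4*u^2 - 18*u*v - 10*u - v^2 - 11*v - 10
F^* omega = (6*u^3 + 5*u^2*v - 2*u*v^2 - 7*v^2 - 10*v) du + (-u^3 - 10*u^2*v - 4*u^2 - 18*u*v - 10*u - v^2 - 11*v - 10) dv.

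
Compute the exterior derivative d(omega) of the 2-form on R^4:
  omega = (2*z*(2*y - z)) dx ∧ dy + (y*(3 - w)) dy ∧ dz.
d(omega) = (4*y - 4*z) dx ∧ dy ∧ dz + (-y) dy ∧ dz ∧ dw

For a 2-form omega = sum_{i<j} g_{ij} dx_i ∧ dx_j, the exterior derivative is
  d(omega) = sum_{i<j} d(g_{ij}) ∧ dx_i ∧ dx_j = sum_{i<j, k} (∂g_{ij}/∂x_k) dx_k ∧ dx_i ∧ dx_j.
Expand each term, using dx_k ∧ dx_i ∧ dx_j = sgn(permutation) dx_{(a)} ∧ dx_{(b)} ∧ dx_{(c)} with (a < b < c) sorted:
  d(2*z*(2*y - z)) includes (∂/∂z)(2*z*(2*y - z)) dz = (4*y - 4*z) dz, which multiplied by dx ∧ dy gives (4*y - 4*z) dx ∧ dy ∧ dz
  d(y*(3 - w)) includes (∂/∂w)(y*(3 - w)) dw = (-y) dw, which multiplied by dy ∧ dz gives (-y) dy ∧ dz ∧ dw
Collecting like 3-forms: d(omega) = (4*y - 4*z) dx ∧ dy ∧ dz + (-y) dy ∧ dz ∧ dw.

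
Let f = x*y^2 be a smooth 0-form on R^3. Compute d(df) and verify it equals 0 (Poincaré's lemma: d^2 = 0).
d(df) = 0

Step 1: df = sum_i (∂f/∂x_i) dx_i = (y^2) dx + (2*x*y) dy + (0) dz.
Step 2: Apply d again. Using the 1-form formula, the coefficient of dx ∧ dy in d(df) is ∂^2 f/∂x ∂y - ∂^2 f/∂y ∂x = (2*y) - (2*y) = 0 (equality of mixed partials for smooth f).
Similarly for dx ∧ dz and dy ∧ dz — all coefficients vanish. So d(df) = 0.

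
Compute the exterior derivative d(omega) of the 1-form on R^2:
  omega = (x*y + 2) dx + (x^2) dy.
d(omega) = (x) dx ∧ dy

For a 1-form omega = sum_i f_i dx_i, the exterior derivative is
  d(omega) = sum_{i < j} (∂f_j/∂x_i - ∂f_i/∂x_j) dx_i ∧ dx_j.
  coefficient of dx ∧ dy: ∂f_2/∂x - ∂f_1/∂y = ∂(x^2)/∂x - ∂(x*y + 2)/∂y = x
Assembling: d(omega) = (x) dx ∧ dy.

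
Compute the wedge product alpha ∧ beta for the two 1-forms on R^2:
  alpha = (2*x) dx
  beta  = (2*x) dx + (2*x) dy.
alpha ∧ beta = (4*x^2) dx ∧ dy

Distribute the wedge, using dx_i ∧ dx_j = -dx_j ∧ dx_i and dx_i ∧ dx_i = 0. For each pair (i, j) with i < j, the coefficient of dx_i ∧ dx_j in alpha ∧ beta is (alpha_i * beta_j - alpha_j * beta_i). Collecting: alpha ∧ beta = (4*x^2) dx ∧ dy.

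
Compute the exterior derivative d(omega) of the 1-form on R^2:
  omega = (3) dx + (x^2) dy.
d(omega) = (2*x) dx ∧ dy

For a 1-form omega = sum_i f_i dx_i, the exterior derivative is
  d(omega) = sum_{i < j} (∂f_j/∂x_i - ∂f_i/∂x_j) dx_i ∧ dx_j.
  coefficient of dx ∧ dy: ∂f_2/∂x - ∂f_1/∂y = ∂(x^2)/∂x - ∂(3)/∂y = 2*x
Assembling: d(omega) = (2*x) dx ∧ dy.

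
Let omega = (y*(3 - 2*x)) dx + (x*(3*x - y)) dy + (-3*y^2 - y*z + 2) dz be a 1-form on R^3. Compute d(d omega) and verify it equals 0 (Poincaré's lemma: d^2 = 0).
d(d omega) = 0

Step 1: d omega = sum_{i<j} (∂f_j/∂x_i - ∂f_i/∂x_j) dx_i ∧ dx_j:
  coeff of dx ∧ dy: 8*x - y - 3
  coeff of dx ∧ dz: 0
  coeff of dy ∧ dz: -6*y - z
Step 2: Apply d again to each 2-form coefficient. The only possible 3-form in R^3 is dx ∧ dy ∧ dz, with coefficient
  ∂(coeff of dy∧dz)/∂x - ∂(coeff of dx∧dz)/∂y + ∂(coeff of dx∧dy)/∂z
  = ∂/∂x (-6*y - z) - ∂/∂y (0) + ∂/∂z (8*x - y - 3).
Each of these terms simplifies to sums of mixed partials that cancel in pairs. The result is 0 (by equality of mixed partials for smooth functions — Schwarz / Clairaut).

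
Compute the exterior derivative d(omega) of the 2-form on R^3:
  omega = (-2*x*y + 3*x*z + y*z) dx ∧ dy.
d(omega) = (3*x + y) dx ∧ dy ∧ dz

For a 2-form omega = sum_{i<j} g_{ij} dx_i ∧ dx_j, the exterior derivative is
  d(omega) = sum_{i<j} d(g_{ij}) ∧ dx_i ∧ dx_j = sum_{i<j, k} (∂g_{ij}/∂x_k) dx_k ∧ dx_i ∧ dx_j.
Expand each term, using dx_k ∧ dx_i ∧ dx_j = sgn(permutation) dx_{(a)} ∧ dx_{(b)} ∧ dx_{(c)} with (a < b < c) sorted:
  d(-2*x*y + 3*x*z + y*z) includes (∂/∂z)(-2*x*y + 3*x*z + y*z) dz = (3*x + y) dz, which multiplied by dx ∧ dy gives (3*x + y) dx ∧ dy ∧ dz
Collecting like 3-forms: d(omega) = (3*x + y) dx ∧ dy ∧ dz.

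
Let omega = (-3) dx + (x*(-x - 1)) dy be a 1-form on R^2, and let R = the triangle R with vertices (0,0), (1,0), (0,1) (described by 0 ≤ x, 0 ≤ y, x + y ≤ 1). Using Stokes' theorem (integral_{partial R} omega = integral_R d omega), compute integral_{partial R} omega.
integral_(partial R) omega = -5/6

Stokes: integral_partial_R omega = integral_R d omega with d omega = (∂Q/∂x - ∂P/∂y) dx ∧ dy.
  ∂Q/∂x = -2*x - 1
  ∂P/∂y = 0
  integrand = ∂Q/∂x - ∂P/∂y = -2*x - 1.
Integrating over R: integral_0^1 integral_0^{1-x} (-2*x - 1) dy dx = -5/6.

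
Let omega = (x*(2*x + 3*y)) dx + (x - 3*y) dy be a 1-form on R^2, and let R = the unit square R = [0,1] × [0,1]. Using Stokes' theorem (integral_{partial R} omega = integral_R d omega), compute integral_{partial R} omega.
integral_(partial R) omega = -1/2

Stokes: integral_partial_R omega = integral_R d omega with d omega = (∂Q/∂x - ∂P/∂y) dx ∧ dy.
  ∂Q/∂x = 1
  ∂P/∂y = 3*x
  integrand = ∂Q/∂x - ∂P/∂y = 1 - 3*x.
Integrating over R: integral_0^1 integral_0^1 (1 - 3*x) dx dy = -1/2.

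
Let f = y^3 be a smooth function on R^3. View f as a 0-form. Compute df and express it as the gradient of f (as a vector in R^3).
df = (0) dx + (3*y^2) dy + (0) dz; grad f = (0, 3*y^2, 0)

For a 0-form f, d f = (∂f/∂x) dx + (∂f/∂y) dy + (∂f/∂z) dz. The components of the vector representation are exactly the entries of grad f in Cartesian coordinates:
  ∂f/∂x = 0
  ∂f/∂y = 3*y^2
  ∂f/∂z = 0.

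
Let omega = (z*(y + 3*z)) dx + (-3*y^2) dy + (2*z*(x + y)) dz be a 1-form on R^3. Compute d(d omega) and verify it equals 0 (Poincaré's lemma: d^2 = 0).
d(d omega) = 0

Step 1: d omega = sum_{i<j} (∂f_j/∂x_i - ∂f_i/∂x_j) dx_i ∧ dx_j:
  coeff of dx ∧ dy: -z
  coeff of dx ∧ dz: -y - 4*z
  coeff of dy ∧ dz: 2*z
Step 2: Apply d again to each 2-form coefficient. The only possible 3-form in R^3 is dx ∧ dy ∧ dz, with coefficient
  ∂(coeff of dy∧dz)/∂x - ∂(coeff of dx∧dz)/∂y + ∂(coeff of dx∧dy)/∂z
  = ∂/∂x (2*z) - ∂/∂y (-y - 4*z) + ∂/∂z (-z).
Each of these terms simplifies to sums of mixed partials that cancel in pairs. The result is 0 (by equality of mixed partials for smooth functions — Schwarz / Clairaut).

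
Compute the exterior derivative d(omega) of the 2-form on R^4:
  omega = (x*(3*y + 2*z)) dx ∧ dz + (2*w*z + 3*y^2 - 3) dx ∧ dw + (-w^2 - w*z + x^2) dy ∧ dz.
d(omega) = (-x) dx ∧ dy ∧ dz + (-6*y) dx ∧ dy ∧ dw + (-2*w) dx ∧ dz ∧ dw + (-2*w - z) dy ∧ dz ∧ dw

For a 2-form omega = sum_{i<j} g_{ij} dx_i ∧ dx_j, the exterior derivative is
  d(omega) = sum_{i<j} d(g_{ij}) ∧ dx_i ∧ dx_j = sum_{i<j, k} (∂g_{ij}/∂x_k) dx_k ∧ dx_i ∧ dx_j.
Expand each term, using dx_k ∧ dx_i ∧ dx_j = sgn(permutation) dx_{(a)} ∧ dx_{(b)} ∧ dx_{(c)} with (a < b < c) sorted:
  d(x*(3*y + 2*z)) includes (∂/∂y)(x*(3*y + 2*z)) dy = (3*x) dy, which multiplied by dx ∧ dz gives (-3*x) dx ∧ dy ∧ dz
  d(2*w*z + 3*y^2 - 3) includes (∂/∂y)(2*w*z + 3*y^2 - 3) dy = (6*y) dy, which multiplied by dx ∧ dw gives (-6*y) dx ∧ dy ∧ dw
  d(2*w*z + 3*y^2 - 3) includes (∂/∂z)(2*w*z + 3*y^2 - 3) dz = (2*w) dz, which multiplied by dx ∧ dw gives (-2*w) dx ∧ dz ∧ dw
  d(-w^2 - w*z + x^2) includes (∂/∂x)(-w^2 - w*z + x^2) dx = (2*x) dx, which multiplied by dy ∧ dz gives (2*x) dx ∧ dy ∧ dz
  d(-w^2 - w*z + x^2) includes (∂/∂w)(-w^2 - w*z + x^2) dw = (-2*w - z) dw, which multiplied by dy ∧ dz gives (-2*w - z) dy ∧ dz ∧ dw
Collecting like 3-forms: d(omega) = (-x) dx ∧ dy ∧ dz + (-6*y) dx ∧ dy ∧ dw + (-2*w) dx ∧ dz ∧ dw + (-2*w - z) dy ∧ dz ∧ dw.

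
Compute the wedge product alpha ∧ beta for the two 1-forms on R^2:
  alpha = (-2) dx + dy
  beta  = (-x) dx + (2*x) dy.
alpha ∧ beta = (-3*x) dx ∧ dy

Distribute the wedge, using dx_i ∧ dx_j = -dx_j ∧ dx_i and dx_i ∧ dx_i = 0. For each pair (i, j) with i < j, the coefficient of dx_i ∧ dx_j in alpha ∧ beta is (alpha_i * beta_j - alpha_j * beta_i). Collecting: alpha ∧ beta = (-3*x) dx ∧ dy.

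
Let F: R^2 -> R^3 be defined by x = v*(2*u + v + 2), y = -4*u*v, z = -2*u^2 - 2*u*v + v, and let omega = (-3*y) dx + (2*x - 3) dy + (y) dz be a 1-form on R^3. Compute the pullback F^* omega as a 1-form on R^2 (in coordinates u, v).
F^* omega = (4*v*(4*u^2 + 4*u*v - 2*v^2 - 4*v + 3)) du + (4*u*(4*u*v + 4*v^2 + v + 3)) dv

Using F^*(f dg) = (f ∘ F) d(g ∘ F), substitute each coordinate x_i by F_i(u, v) in f_i, and replace dx_i by d F_i = (∂F_i/∂u) du + (∂F_i/∂v) dv.
  For the x component: f_1(F) = 12*u*v; d F_1 = (2*v) du + (2*u + 2*v + 2) dv
  For the y component: f_2(F) = 4*u*v + 2*v^2 + 4*v - 3; d F_2 = (-4*v) du + (-4*u) dv
  For the z component: f_3(F) = -4*u*v; d F_3 = (-4*u - 2*v) du + (1 - 2*u) dv
Combining and collecting du, dv coefficients:
  coeff of du: 4*v*(4*u^2 + 4*u*v - 2*v^2 - 4*v + 3)
  coeff of dv: 4*u*(4*u*v + 4*v^2 + v + 3)
F^* omega = (4*v*(4*u^2 + 4*u*v - 2*v^2 - 4*v + 3)) du + (4*u*(4*u*v + 4*v^2 + v + 3)) dv.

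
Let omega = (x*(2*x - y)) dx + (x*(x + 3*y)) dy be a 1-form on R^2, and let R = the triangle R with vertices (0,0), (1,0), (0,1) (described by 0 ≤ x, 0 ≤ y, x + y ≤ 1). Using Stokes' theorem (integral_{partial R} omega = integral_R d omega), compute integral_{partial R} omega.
integral_(partial R) omega = 1

Stokes: integral_partial_R omega = integral_R d omega with d omega = (∂Q/∂x - ∂P/∂y) dx ∧ dy.
  ∂Q/∂x = 2*x + 3*y
  ∂P/∂y = -x
  integrand = ∂Q/∂x - ∂P/∂y = 3*x + 3*y.
Integrating over R: integral_0^1 integral_0^{1-x} (3*x + 3*y) dy dx = 1.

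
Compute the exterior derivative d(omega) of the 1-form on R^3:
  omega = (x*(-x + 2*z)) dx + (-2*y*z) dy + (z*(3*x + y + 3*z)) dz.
d(omega) = (-2*x + 3*z) dx ∧ dz + (2*y + z) dy ∧ dz

For a 1-form omega = sum_i f_i dx_i, the exterior derivative is
  d(omega) = sum_{i < j} (∂f_j/∂x_i - ∂f_i/∂x_j) dx_i ∧ dx_j.
  coefficient of dx ∧ dz: ∂f_3/∂x - ∂f_1/∂z = ∂(z*(3*x + y + 3*z))/∂x - ∂(x*(-x + 2*z))/∂z = -2*x + 3*z
  coefficient of dy ∧ dz: ∂f_3/∂y - ∂f_2/∂z = ∂(z*(3*x + y + 3*z))/∂y - ∂(-2*y*z)/∂z = 2*y + z
Assembling: d(omega) = (-2*x + 3*z) dx ∧ dz + (2*y + z) dy ∧ dz.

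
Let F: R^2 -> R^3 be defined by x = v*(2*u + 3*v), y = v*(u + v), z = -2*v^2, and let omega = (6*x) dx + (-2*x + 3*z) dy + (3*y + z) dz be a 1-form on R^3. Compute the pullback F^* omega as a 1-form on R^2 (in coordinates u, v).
F^* omega = (v^2*(20*u + 24*v)) du + (4*v*(5*u^2 + 19*u*v + 20*v^2)) dv

Using F^*(f dg) = (f ∘ F) d(g ∘ F), substitute each coordinate x_i by F_i(u, v) in f_i, and replace dx_i by d F_i = (∂F_i/∂u) du + (∂F_i/∂v) dv.
  For the x component: f_1(F) = 6*v*(2*u + 3*v); d F_1 = (2*v) du + (2*u + 6*v) dv
  For the y component: f_2(F) = 4*v*(-u - 3*v); d F_2 = (v) du + (u + 2*v) dv
  For the z component: f_3(F) = v*(3*u + v); d F_3 = (0) du + (-4*v) dv
Combining and collecting du, dv coefficients:
  coeff of du: v^2*(20*u + 24*v)
  coeff of dv: 4*v*(5*u^2 + 19*u*v + 20*v^2)
F^* omega = (v^2*(20*u + 24*v)) du + (4*v*(5*u^2 + 19*u*v + 20*v^2)) dv.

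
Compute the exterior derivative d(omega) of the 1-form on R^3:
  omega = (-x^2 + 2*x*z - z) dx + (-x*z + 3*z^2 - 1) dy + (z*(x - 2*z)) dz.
d(omega) = (-z) dx ∧ dy + (-2*x + z + 1) dx ∧ dz + (x - 6*z) dy ∧ dz

For a 1-form omega = sum_i f_i dx_i, the exterior derivative is
  d(omega) = sum_{i < j} (∂f_j/∂x_i - ∂f_i/∂x_j) dx_i ∧ dx_j.
  coefficient of dx ∧ dy: ∂f_2/∂x - ∂f_1/∂y = ∂(-x*z + 3*z^2 - 1)/∂x - ∂(-x^2 + 2*x*z - z)/∂y = -z
  coefficient of dx ∧ dz: ∂f_3/∂x - ∂f_1/∂z = ∂(z*(x - 2*z))/∂x - ∂(-x^2 + 2*x*z - z)/∂z = -2*x + z + 1
  coefficient of dy ∧ dz: ∂f_3/∂y - ∂f_2/∂z = ∂(z*(x - 2*z))/∂y - ∂(-x*z + 3*z^2 - 1)/∂z = x - 6*z
Assembling: d(omega) = (-z) dx ∧ dy + (-2*x + z + 1) dx ∧ dz + (x - 6*z) dy ∧ dz.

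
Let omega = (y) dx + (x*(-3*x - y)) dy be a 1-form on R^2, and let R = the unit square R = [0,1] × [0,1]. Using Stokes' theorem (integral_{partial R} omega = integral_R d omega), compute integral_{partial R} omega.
integral_(partial R) omega = -9/2

Stokes: integral_partial_R omega = integral_R d omega with d omega = (∂Q/∂x - ∂P/∂y) dx ∧ dy.
  ∂Q/∂x = -6*x - y
  ∂P/∂y = 1
  integrand = ∂Q/∂x - ∂P/∂y = -6*x - y - 1.
Integrating over R: integral_0^1 integral_0^1 (-6*x - y - 1) dx dy = -9/2.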